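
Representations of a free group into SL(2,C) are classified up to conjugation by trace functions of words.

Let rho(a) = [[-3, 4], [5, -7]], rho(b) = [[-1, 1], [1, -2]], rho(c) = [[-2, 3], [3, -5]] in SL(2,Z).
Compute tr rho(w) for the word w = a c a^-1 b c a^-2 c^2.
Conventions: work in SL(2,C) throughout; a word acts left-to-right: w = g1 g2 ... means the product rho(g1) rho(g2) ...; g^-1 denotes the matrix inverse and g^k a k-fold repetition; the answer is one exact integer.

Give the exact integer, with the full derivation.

rho(a) = [[-3, 4], [5, -7]]
... * rho(c) = [[-2, 3], [3, -5]]  ->  [[18, -29], [-31, 50]]
... * rho(a^-1) = [[-7, -4], [-5, -3]]  ->  [[19, 15], [-33, -26]]
... * rho(b) = [[-1, 1], [1, -2]]  ->  [[-4, -11], [7, 19]]
... * rho(c) = [[-2, 3], [3, -5]]  ->  [[-25, 43], [43, -74]]
... * rho(a^-1) = [[-7, -4], [-5, -3]]  ->  [[-40, -29], [69, 50]]
... * rho(a^-1) = [[-7, -4], [-5, -3]]  ->  [[425, 247], [-733, -426]]
... * rho(c) = [[-2, 3], [3, -5]]  ->  [[-109, 40], [188, -69]]
... * rho(c) = [[-2, 3], [3, -5]]  ->  [[338, -527], [-583, 909]]
tr = 338 + 909 = 1247

1247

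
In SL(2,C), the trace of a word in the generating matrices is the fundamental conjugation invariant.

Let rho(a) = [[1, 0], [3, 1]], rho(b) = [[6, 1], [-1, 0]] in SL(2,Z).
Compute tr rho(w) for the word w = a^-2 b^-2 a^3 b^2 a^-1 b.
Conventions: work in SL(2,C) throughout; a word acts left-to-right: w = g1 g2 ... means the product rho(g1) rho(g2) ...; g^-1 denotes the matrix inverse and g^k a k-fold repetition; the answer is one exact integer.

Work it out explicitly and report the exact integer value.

5676

rho(a^-1) = [[1, 0], [-3, 1]]
... * rho(a^-1) = [[1, 0], [-3, 1]]  ->  [[1, 0], [-6, 1]]
... * rho(b^-1) = [[0, -1], [1, 6]]  ->  [[0, -1], [1, 12]]
... * rho(b^-1) = [[0, -1], [1, 6]]  ->  [[-1, -6], [12, 71]]
... * rho(a) = [[1, 0], [3, 1]]  ->  [[-19, -6], [225, 71]]
... * rho(a) = [[1, 0], [3, 1]]  ->  [[-37, -6], [438, 71]]
... * rho(a) = [[1, 0], [3, 1]]  ->  [[-55, -6], [651, 71]]
... * rho(b) = [[6, 1], [-1, 0]]  ->  [[-324, -55], [3835, 651]]
... * rho(b) = [[6, 1], [-1, 0]]  ->  [[-1889, -324], [22359, 3835]]
... * rho(a^-1) = [[1, 0], [-3, 1]]  ->  [[-917, -324], [10854, 3835]]
... * rho(b) = [[6, 1], [-1, 0]]  ->  [[-5178, -917], [61289, 10854]]
tr = -5178 + 10854 = 5676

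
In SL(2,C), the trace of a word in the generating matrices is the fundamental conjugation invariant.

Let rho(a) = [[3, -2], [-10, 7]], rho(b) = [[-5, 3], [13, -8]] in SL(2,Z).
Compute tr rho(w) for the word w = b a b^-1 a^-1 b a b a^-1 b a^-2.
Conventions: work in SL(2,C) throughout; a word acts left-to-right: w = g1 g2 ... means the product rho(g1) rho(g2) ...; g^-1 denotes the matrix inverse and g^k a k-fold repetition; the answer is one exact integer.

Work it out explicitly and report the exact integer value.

rho(b) = [[-5, 3], [13, -8]]
... * rho(a) = [[3, -2], [-10, 7]]  ->  [[-45, 31], [119, -82]]
... * rho(b^-1) = [[-8, -3], [-13, -5]]  ->  [[-43, -20], [114, 53]]
... * rho(a^-1) = [[7, 2], [10, 3]]  ->  [[-501, -146], [1328, 387]]
... * rho(b) = [[-5, 3], [13, -8]]  ->  [[607, -335], [-1609, 888]]
... * rho(a) = [[3, -2], [-10, 7]]  ->  [[5171, -3559], [-13707, 9434]]
... * rho(b) = [[-5, 3], [13, -8]]  ->  [[-72122, 43985], [191177, -116593]]
... * rho(a^-1) = [[7, 2], [10, 3]]  ->  [[-65004, -12289], [172309, 32575]]
... * rho(b) = [[-5, 3], [13, -8]]  ->  [[165263, -96700], [-438070, 256327]]
... * rho(a^-1) = [[7, 2], [10, 3]]  ->  [[189841, 40426], [-503220, -107159]]
... * rho(a^-1) = [[7, 2], [10, 3]]  ->  [[1733147, 500960], [-4594130, -1327917]]
tr = 1733147 + -1327917 = 405230

405230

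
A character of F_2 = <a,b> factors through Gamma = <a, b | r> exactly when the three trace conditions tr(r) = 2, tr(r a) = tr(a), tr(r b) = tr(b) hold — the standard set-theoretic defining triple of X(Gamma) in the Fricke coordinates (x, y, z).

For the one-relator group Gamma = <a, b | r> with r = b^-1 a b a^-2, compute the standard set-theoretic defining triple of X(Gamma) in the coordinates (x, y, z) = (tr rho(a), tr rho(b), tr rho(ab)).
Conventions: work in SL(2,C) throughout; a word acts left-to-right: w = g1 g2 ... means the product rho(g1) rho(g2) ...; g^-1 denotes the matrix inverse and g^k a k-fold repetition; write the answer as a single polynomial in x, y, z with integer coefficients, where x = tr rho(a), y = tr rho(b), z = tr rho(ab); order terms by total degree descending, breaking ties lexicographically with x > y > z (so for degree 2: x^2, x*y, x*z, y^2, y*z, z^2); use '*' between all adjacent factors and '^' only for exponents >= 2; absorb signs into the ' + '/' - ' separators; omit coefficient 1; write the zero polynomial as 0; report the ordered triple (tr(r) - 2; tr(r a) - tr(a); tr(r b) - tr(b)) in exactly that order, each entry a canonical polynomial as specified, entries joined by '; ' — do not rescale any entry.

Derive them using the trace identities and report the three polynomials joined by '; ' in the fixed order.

-x^2*y*z + x^3 + x*y^2 + x*z^2 - 3*x - 2; -x*y*z + x^2 + y^2 + z^2 - x - 2; x*y - y - z

next, tr(b a b) = tr(b) * tr(a b) - tr(a) = y*z - x
and tr(b a b a) = tr(b a) * tr(b a) - tr(1) = z^2 - 2
tr(a b a^-1 b) = tr(b a b) * tr(a) - tr(b a b a) = x*y*z - x^2 - z^2 + 2
and tr(b^-1 a b a^-1) = tr(a b a^-1) * tr(b) - tr(a b a^-1 b) = -x*y*z + x^2 + y^2 + z^2 - 2
next, tr(b^-1 a b a^-2) = tr(b^-1 a b a^-1) * tr(a) - tr(b^-1 a b) = -x^2*y*z + x^3 + x*y^2 + x*z^2 - 3*x
and tr(b a^-1) = tr(b) * tr(a) - tr(b a) = x*y - z
assemble the triple (tr(r) - 2; tr(r a) - x; tr(r b) - y)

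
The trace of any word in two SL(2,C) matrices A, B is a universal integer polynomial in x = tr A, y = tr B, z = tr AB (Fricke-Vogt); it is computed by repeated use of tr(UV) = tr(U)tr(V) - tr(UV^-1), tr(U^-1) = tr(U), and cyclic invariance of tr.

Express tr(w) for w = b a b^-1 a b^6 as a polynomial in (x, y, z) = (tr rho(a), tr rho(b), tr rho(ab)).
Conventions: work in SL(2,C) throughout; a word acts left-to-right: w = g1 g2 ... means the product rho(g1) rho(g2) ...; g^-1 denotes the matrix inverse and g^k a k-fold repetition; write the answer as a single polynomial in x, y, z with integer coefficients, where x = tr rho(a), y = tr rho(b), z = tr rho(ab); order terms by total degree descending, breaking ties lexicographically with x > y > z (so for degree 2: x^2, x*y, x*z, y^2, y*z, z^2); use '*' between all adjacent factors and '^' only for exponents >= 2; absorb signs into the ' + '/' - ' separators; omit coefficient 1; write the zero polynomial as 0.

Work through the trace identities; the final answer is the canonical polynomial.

x*y^7*z - x^2*y^6 - y^8 - y^6*z^2 - 4*x*y^5*z + 4*x^2*y^4 + 8*y^6 + 5*y^4*z^2 + 2*x*y^3*z - 3*x^2*y^2 - 20*y^4 - 6*y^2*z^2 + 2*x*y*z + 16*y^2 + z^2 - 2

trace(a b^2) = trace(b) * trace(a b) - trace(a)   [square of b] = y*z - x
use: trace(b a b^2) = trace(b) * trace(a b^2) - trace(a b)   [square of b] = y^2*z - x*y - z
apply: trace(b^4 a) = trace(b) * trace(b a b^2) - trace(b a b)   [square of b] = y^3*z - x*y^2 - 2*y*z + x
apply: trace(b^2) = trace(b) * trace(b) - trace(1)   [square of b] = y^2 - 2
trace(b^3) = trace(b) * trace(b^2) - trace(b)   [square of b] = y^3 - 3*y
trace(b^4) = trace(b) * trace(b^3) - trace(b^2)   [square of b] = y^4 - 4*y^2 + 2
trace(a^2 b^4) = trace(a) * trace(b^4 a) - trace(b^4)   [square of a] = x*y^3*z - x^2*y^2 - y^4 - 2*x*y*z + x^2 + 4*y^2 - 2
trace(a^2 b) = trace(a) * trace(b a) - trace(b)   [square of a] = x*z - y
trace(a^2) = trace(a) * trace(a) - trace(1)   [square of a] = x^2 - 2
trace(b a^2 b) = trace(b) * trace(a^2 b) - trace(a^2)   [square of b] = x*y*z - x^2 - y^2 + 2
use: trace(a^2 b^3) = trace(b) * trace(b a^2 b) - trace(b a^2)   [square of b] = x*y^2*z - x^2*y - y^3 - x*z + 3*y
apply: trace(b a^2 b^4) = trace(b) * trace(a^2 b^4) - trace(a^2 b^3)   [square of b] = x*y^4*z - x^2*y^3 - y^5 - 3*x*y^2*z + 2*x^2*y + 5*y^3 + x*z - 5*y
apply: trace(b^4 a^2 b^2) = trace(b) * trace(b a^2 b^4) - trace(b a^2 b^3)   [square of b] = x*y^5*z - x^2*y^4 - y^6 - 4*x*y^3*z + 3*x^2*y^2 + 6*y^4 + 3*x*y*z - x^2 - 9*y^2 + 2
use: trace(a b^7 a) = trace(b) * trace(b^4 a^2 b^2) - trace(b^4 a^2 b)   [square of b] = x*y^6*z - x^2*y^5 - y^7 - 5*x*y^4*z + 4*x^2*y^3 + 7*y^5 + 6*x*y^2*z - 3*x^2*y - 14*y^3 - x*z + 7*y
use: trace(a b a b) = trace(a b) * trace(a b) - trace(1)   [split at a repeated a] = z^2 - 2
apply: trace(a b a b^2) = trace(b) * trace(a b a b) - trace(a b a)   [square of b] = y*z^2 - x*z - y
apply: trace(b^2 a b a b) = trace(b) * trace(a b a b^2) - trace(a b a b)   [square of b] = y^2*z^2 - x*y*z - y^2 - z^2 + 2
use: trace(b^2 a b a b^2) = trace(b) * trace(b^2 a b a b) - trace(b^2 a b a)   [square of b] = y^3*z^2 - x*y^2*z - y^3 - 2*y*z^2 + x*z + 3*y
trace(b^4 a b a b) = trace(b) * trace(b^2 a b a b^2) - trace(b^2 a b a b)   [square of b] = y^4*z^2 - x*y^3*z - y^4 - 3*y^2*z^2 + 2*x*y*z + 4*y^2 + z^2 - 2
trace(b^2 a b a b^4) = trace(b) * trace(b^4 a b a b) - trace(b^4 a b a)   [square of b] = y^5*z^2 - x*y^4*z - y^5 - 4*y^3*z^2 + 3*x*y^2*z + 5*y^3 + 3*y*z^2 - x*z - 5*y
trace(a b^7 a b) = trace(b) * trace(b^2 a b a b^4) - trace(b^2 a b a b^3)   [square of b] = y^6*z^2 - x*y^5*z - y^6 - 5*y^4*z^2 + 4*x*y^3*z + 6*y^4 + 6*y^2*z^2 - 3*x*y*z - 9*y^2 - z^2 + 2
apply: trace(b a b^-1 a b^6) = trace(a b^7 a) * trace(b) - trace(a b^7 a b)   [inverse elimination on b] = x*y^7*z - x^2*y^6 - y^8 - y^6*z^2 - 4*x*y^5*z + 4*x^2*y^4 + 8*y^6 + 5*y^4*z^2 + 2*x*y^3*z - 3*x^2*y^2 - 20*y^4 - 6*y^2*z^2 + 2*x*y*z + 16*y^2 + z^2 - 2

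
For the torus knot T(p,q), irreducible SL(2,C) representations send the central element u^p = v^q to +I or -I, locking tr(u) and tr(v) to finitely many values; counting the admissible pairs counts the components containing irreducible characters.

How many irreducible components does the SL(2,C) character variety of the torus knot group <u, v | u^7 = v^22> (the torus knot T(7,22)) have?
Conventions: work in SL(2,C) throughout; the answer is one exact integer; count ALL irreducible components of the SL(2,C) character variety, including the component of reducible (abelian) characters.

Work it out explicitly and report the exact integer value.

64

Gamma = < u, v | u^7 = v^22 > (torus knot T(7,22)); the central element u^7 = v^22 acts as +I or -I in any irreducible SL(2,C) representation.
So on each irreducible component the traces are pinned: tr(u) = 2*cos(pi*alpha/7) with 1 <= alpha <= 6, tr(v) = 2*cos(pi*beta/22) with 1 <= beta <= 21.
u^7 = (-1)^alpha I and v^22 = (-1)^beta I must agree, so alpha and beta have equal parity.
count pairs: odd alpha (3 choices) x odd beta (11), plus even alpha (3) x even beta (10): 3*11 + 3*10 = 63.
Total: 63 irreducible-character components + 1 reducible (abelian) component = 64.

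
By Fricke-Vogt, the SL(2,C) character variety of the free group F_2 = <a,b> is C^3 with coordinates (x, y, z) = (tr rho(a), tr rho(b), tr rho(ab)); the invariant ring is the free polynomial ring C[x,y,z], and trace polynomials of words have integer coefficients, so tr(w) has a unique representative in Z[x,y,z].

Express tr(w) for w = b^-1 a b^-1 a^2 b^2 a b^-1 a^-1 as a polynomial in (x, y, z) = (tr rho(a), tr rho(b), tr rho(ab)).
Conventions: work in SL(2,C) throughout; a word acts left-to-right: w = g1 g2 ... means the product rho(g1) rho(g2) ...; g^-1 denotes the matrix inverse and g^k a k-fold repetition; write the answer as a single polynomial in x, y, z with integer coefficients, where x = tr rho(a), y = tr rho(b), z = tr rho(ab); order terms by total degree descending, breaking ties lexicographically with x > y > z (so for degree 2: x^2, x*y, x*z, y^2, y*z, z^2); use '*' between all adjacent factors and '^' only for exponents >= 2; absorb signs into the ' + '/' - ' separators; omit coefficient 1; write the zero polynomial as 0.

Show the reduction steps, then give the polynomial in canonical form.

tr(b^2 a) = tr(b) * tr(a b) - tr(a)  (reduce the b square) = y*z - x
tr(b^2) = tr(b) * tr(b) - tr(1)  (reduce the b square) = y^2 - 2
tr(a b^2 a) = tr(a) * tr(b^2 a) - tr(b^2)  (reduce the a square) = x*y*z - x^2 - y^2 + 2
tr(a^2 b^2 a) = tr(a) * tr(a b^2 a) - tr(a b^2)  (reduce the a square) = x^2*y*z - x^3 - x*y^2 - y*z + 3*x
tr(a b a b) = tr(a b) * tr(a b) - tr(1)  (split on a) = z^2 - 2
tr(a b a) = tr(a) * tr(b a) - tr(b)  (reduce the a square) = x*z - y
tr(b^2 a b a) = tr(b) * tr(a b a b) - tr(a b a)  (reduce the b square) = y*z^2 - x*z - y
tr(b^2 a b) = tr(b) * tr(b a b) - tr(b a)  (reduce the b square) = y^2*z - x*y - z
tr(a^2 b^2 a b) = tr(a) * tr(b^2 a b a) - tr(b^2 a b)  (reduce the a square) = x*y*z^2 - x^2*z - y^2*z + z
tr(a^2 b^2 a b^-1) = tr(a^2 b^2 a) * tr(b) - tr(a^2 b^2 a b)  (eliminate b^-1) = x^2*y^2*z - x^3*y - x*y^3 - x*y*z^2 + x^2*z + 3*x*y - z
tr(a^3 b^2 a) = tr(a) * tr(b^2 a^3) - tr(b^2 a^2)  (reduce the a square) = x^3*y*z - x^4 - x^2*y^2 - 2*x*y*z + 4*x^2 + y^2 - 2
tr(b a^3 b^2 a) = tr(a) * tr(b^2 a b a^2) - tr(b^2 a b a)  (reduce the a square) = x^2*y*z^2 - x^3*z - x*y^2*z - y*z^2 + 2*x*z + y
tr(b a^3) = tr(a) * tr(a b a) - tr(a b)  (reduce the a square) = x^2*z - x*y - z
tr(b a^3 b^2) = tr(b) * tr(b a^3 b) - tr(b a^3)  (reduce the b square) = x^2*y^2*z - x^3*y - x*y^3 - x^2*z - y^2*z + 4*x*y + z
tr(a b a^3 b^2 a) = tr(a) * tr(b a^3 b^2 a) - tr(b a^3 b^2)  (reduce the a square) = x^3*y*z^2 - x^4*z - 2*x^2*y^2*z + x^3*y + x*y^3 - x*y*z^2 + 3*x^2*z + y^2*z - 3*x*y - z
tr(b a b a b a) = tr(a b) * tr(a b a b) - tr(a^-1 b^-1)  (split on a) = z^3 - 3*z
tr(a b a b a b a) = tr(a) * tr(b a b a b a) - tr(b a b a b)  (reduce the a square) = x*z^3 - y*z^2 - 2*x*z + y
tr(a b a b a^3 b) = tr(a) * tr(a b a b a b a) - tr(a b a b a b)  (reduce the a square) = x^2*z^3 - x*y*z^2 - 2*x^2*z - z^3 + x*y + 3*z
tr(b a b a^2) = tr(a) * tr(b a b a) - tr(b a b)  (reduce the a square) = x*z^2 - y*z - x
tr(a^2 b a b a) = tr(a) * tr(b a b a^2) - tr(b a b a)  (reduce the a square) = x^2*z^2 - x*y*z - x^2 - z^2 + 2
tr(a b a b a^3) = tr(a) * tr(a^2 b a b a) - tr(a^2 b a b)  (reduce the a square) = x^3*z^2 - x^2*y*z - x^3 - 2*x*z^2 + y*z + 3*x
tr(a b a^3 b^2 a b) = tr(b) * tr(a b a b a^3 b) - tr(a b a b a^3)  (reduce the b square) = x^2*y*z^3 - x^3*z^2 - x*y^2*z^2 - x^2*y*z - y*z^3 + x^3 + x*y^2 + 2*x*z^2 + 2*y*z - 3*x
tr(b a^3 b^2 a b^-1 a) = tr(a b a^3 b^2 a) * tr(b) - tr(a b a^3 b^2 a b)  (eliminate b^-1) = x^3*y^2*z^2 - x^4*y*z - 2*x^2*y^3*z - x^2*y*z^3 + x^3*y^2 + x^3*z^2 + x*y^4 + 4*x^2*y*z + y^3*z + y*z^3 - x^3 - 4*x*y^2 - 2*x*z^2 - 3*y*z + 3*x
tr(a^3 b^2 a b^-1 a^-1 b) = tr(b a^3 b^2 a b^-1) * tr(a) - tr(b a^3 b^2 a b^-1 a)  (eliminate a^-1) = -x^3*y^2*z^2 + 2*x^4*y*z + 2*x^2*y^3*z + x^2*y*z^3 - x^5 - 2*x^3*y^2 - x^3*z^2 - x*y^4 - 6*x^2*y*z - y^3*z - y*z^3 + 5*x^3 + 5*x*y^2 + 2*x*z^2 + 3*y*z - 5*x
tr(a^2 b^2 a b^-1 a^-1 b^-1 a) = tr(a^3 b^2 a b^-1 a^-1) * tr(b) - tr(a^3 b^2 a b^-1 a^-1 b)  (eliminate b^-1) = x^3*y^2*z^2 - 2*x^4*y*z - x^2*y^3*z - x^2*y*z^3 + x^5 + x^3*y^2 + x^3*z^2 - x*y^2*z^2 + 7*x^2*y*z + y^3*z + y*z^3 - 5*x^3 - 2*x*y^2 - 2*x*z^2 - 4*y*z + 5*x
tr(b a^2 b^2) = tr(b) * tr(a^2 b^2) - tr(a^2 b)  (reduce the b square) = x*y^2*z - x^2*y - y^3 - x*z + 3*y
tr(a b a^2 b^2 a) = tr(a) * tr(b a^2 b^2 a) - tr(b a^2 b^2)  (reduce the a square) = x^2*y*z^2 - x^3*z - 2*x*y^2*z + x^2*y + y^3 + 2*x*z - 3*y
tr(b^2 a^2 b a b a) = tr(b) * tr(a^2 b a b a b) - tr(a^2 b a b a)  (reduce the b square) = x*y*z^3 - x^2*z^2 - y^2*z^2 - x*y*z + x^2 + y^2 + z^2 - 2
tr(b a^2 b a b) = tr(b) * tr(a^2 b a b) - tr(a^2 b a)  (reduce the b square) = x*y*z^2 - x^2*z - y^2*z + z
tr(b^2 a^2 b a b) = tr(b) * tr(b a^2 b a b) - tr(b a^2 b a)  (reduce the b square) = x*y^2*z^2 - x^2*y*z - y^3*z - x*z^2 + 2*y*z + x
tr(a b a b a^2 b^2 a) = tr(a) * tr(b^2 a^2 b a b a) - tr(b^2 a^2 b a b)  (reduce the a square) = x^2*y*z^3 - x^3*z^2 - 2*x*y^2*z^2 + y^3*z + x^3 + x*y^2 + 2*x*z^2 - 2*y*z - 3*x
tr(a b a b a b a b) = tr(b a b a) * tr(b a b a) - tr(1)  (split on b) = z^4 - 4*z^2 + 2
tr(b^2 a b a b a b a) = tr(b) * tr(a b a b a b a b) - tr(a b a b a b a)  (reduce the b square) = y*z^4 - x*z^3 - 3*y*z^2 + 2*x*z + y
tr(b a b a b a b) = tr(b) * tr(a b a b a b) - tr(a b a b a)  (reduce the b square) = y*z^3 - x*z^2 - 2*y*z + x
tr(b^2 a b a b a b) = tr(b) * tr(b a b a b a b) - tr(b a b a b a)  (reduce the b square) = y^2*z^3 - x*y*z^2 - 2*y^2*z - z^3 + x*y + 3*z
tr(a b a b a^2 b^2 a b) = tr(a) * tr(b^2 a b a b a b a) - tr(b^2 a b a b a b)  (reduce the a square) = x*y*z^4 - x^2*z^3 - y^2*z^3 - 2*x*y*z^2 + 2*x^2*z + 2*y^2*z + z^3 - 3*z
tr(b a b a^2 b^2 a b^-1 a) = tr(a b a b a^2 b^2 a) * tr(b) - tr(a b a b a^2 b^2 a b)  (eliminate b^-1) = x^2*y^2*z^3 - x^3*y*z^2 - 2*x*y^3*z^2 - x*y*z^4 + x^2*z^3 + y^4*z + y^2*z^3 + x^3*y + x*y^3 + 4*x*y*z^2 - 2*x^2*z - 4*y^2*z - z^3 - 3*x*y + 3*z
tr(a b a^2 b^2 a b^-1 a^-1 b) = tr(b a b a^2 b^2 a b^-1) * tr(a) - tr(b a b a^2 b^2 a b^-1 a)  (eliminate a^-1) = -x^2*y^2*z^3 + 2*x^3*y*z^2 + 2*x*y^3*z^2 + x*y*z^4 - x^4*z - 2*x^2*y^2*z - x^2*z^3 - y^4*z - y^2*z^3 - 4*x*y*z^2 + 4*x^2*z + 4*y^2*z + z^3 - 3*z
tr(a^2 b^2 a b^-1 a^-1 b^-1 a b) = tr(a b a^2 b^2 a b^-1 a^-1) * tr(b) - tr(a b a^2 b^2 a b^-1 a^-1 b)  (eliminate b^-1) = x^2*y^2*z^3 - 2*x^3*y*z^2 - 2*x*y^3*z^2 - x*y*z^4 + x^4*z + 3*x^2*y^2*z + x^2*z^3 + y^4*z + y^2*z^3 - x^3*y - x*y^3 + 4*x*y*z^2 - 4*x^2*z - 5*y^2*z - z^3 + 3*x*y + 3*z
tr(b^-1 a b^-1 a^2 b^2 a b^-1 a^-1) = tr(a^2 b^2 a b^-1 a^-1 b^-1 a) * tr(b) - tr(a^2 b^2 a b^-1 a^-1 b^-1 a b)  (eliminate b^-1) = x^3*y^3*z^2 - 2*x^4*y^2*z - x^2*y^4*z - 2*x^2*y^2*z^3 + x^5*y + x^3*y^3 + 3*x^3*y*z^2 + x*y^3*z^2 + x*y*z^4 - x^4*z + 4*x^2*y^2*z - x^2*z^3 - 4*x^3*y - x*y^3 - 6*x*y*z^2 + 4*x^2*z + y^2*z + z^3 + 2*x*y - 3*z

x^3*y^3*z^2 - 2*x^4*y^2*z - x^2*y^4*z - 2*x^2*y^2*z^3 + x^5*y + x^3*y^3 + 3*x^3*y*z^2 + x*y^3*z^2 + x*y*z^4 - x^4*z + 4*x^2*y^2*z - x^2*z^3 - 4*x^3*y - x*y^3 - 6*x*y*z^2 + 4*x^2*z + y^2*z + z^3 + 2*x*y - 3*z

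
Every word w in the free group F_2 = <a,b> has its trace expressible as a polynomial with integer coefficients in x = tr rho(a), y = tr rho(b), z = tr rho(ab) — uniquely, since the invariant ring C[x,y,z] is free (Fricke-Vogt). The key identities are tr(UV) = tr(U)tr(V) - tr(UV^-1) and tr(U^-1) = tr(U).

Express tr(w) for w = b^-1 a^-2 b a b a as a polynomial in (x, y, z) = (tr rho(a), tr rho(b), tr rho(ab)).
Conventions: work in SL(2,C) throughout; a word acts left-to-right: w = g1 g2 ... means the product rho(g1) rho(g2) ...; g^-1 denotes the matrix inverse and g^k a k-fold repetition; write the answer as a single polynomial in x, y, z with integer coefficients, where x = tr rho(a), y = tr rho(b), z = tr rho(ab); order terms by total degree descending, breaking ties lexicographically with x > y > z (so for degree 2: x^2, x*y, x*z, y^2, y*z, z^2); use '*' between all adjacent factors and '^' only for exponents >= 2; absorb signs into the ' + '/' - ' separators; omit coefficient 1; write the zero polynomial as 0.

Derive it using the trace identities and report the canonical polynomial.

-x^2*y*z^2 + x^3*z + x*y^2*z + x*z^3 - 4*x*z + y

tr(b a b) = tr(b) * tr(a b) - tr(a) = y*z - x
tr(a b a b) = tr(b a) * tr(b a) - tr(1) = z^2 - 2
apply: tr(a b a) = tr(a) * tr(b a) - tr(b) = x*z - y
tr(b a b a b) = tr(b) * tr(a b a b) - tr(a b a) = y*z^2 - x*z - y
tr(b a b a b a) = tr(b a b a) * tr(b a) - tr(a b) = z^3 - 3*z
tr(a^-1 b a b a b) = tr(b a b a b) * tr(a) - tr(b a b a b a) = x*y*z^2 - x^2*z - z^3 - x*y + 3*z
tr(b a b a b^-1 a^-1) = tr(a^-1 b a b a) * tr(b) - tr(a^-1 b a b a b) = -x*y*z^2 + x^2*z + y^2*z + z^3 - 3*z
tr(b^-1 a^-2 b a b a) = tr(b a b a b^-1 a^-1) * tr(a) - tr(b a b a b^-1) = -x^2*y*z^2 + x^3*z + x*y^2*z + x*z^3 - 4*x*z + y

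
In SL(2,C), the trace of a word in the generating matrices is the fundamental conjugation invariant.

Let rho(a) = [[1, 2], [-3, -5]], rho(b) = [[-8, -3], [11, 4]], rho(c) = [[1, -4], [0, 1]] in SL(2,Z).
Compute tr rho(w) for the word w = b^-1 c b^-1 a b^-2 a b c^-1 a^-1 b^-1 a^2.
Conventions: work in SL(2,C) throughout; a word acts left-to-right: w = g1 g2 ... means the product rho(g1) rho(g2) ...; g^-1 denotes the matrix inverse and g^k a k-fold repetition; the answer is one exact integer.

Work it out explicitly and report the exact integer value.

-7044952

rho(b^-1) = [[4, 3], [-11, -8]]
... * rho(c) = [[1, -4], [0, 1]]  ->  [[4, -13], [-11, 36]]
... * rho(b^-1) = [[4, 3], [-11, -8]]  ->  [[159, 116], [-440, -321]]
... * rho(a) = [[1, 2], [-3, -5]]  ->  [[-189, -262], [523, 725]]
... * rho(b^-1) = [[4, 3], [-11, -8]]  ->  [[2126, 1529], [-5883, -4231]]
... * rho(b^-1) = [[4, 3], [-11, -8]]  ->  [[-8315, -5854], [23009, 16199]]
... * rho(a) = [[1, 2], [-3, -5]]  ->  [[9247, 12640], [-25588, -34977]]
... * rho(b) = [[-8, -3], [11, 4]]  ->  [[65064, 22819], [-180043, -63144]]
... * rho(c^-1) = [[1, 4], [0, 1]]  ->  [[65064, 283075], [-180043, -783316]]
... * rho(a^-1) = [[-5, -2], [3, 1]]  ->  [[523905, 152947], [-1449733, -423230]]
... * rho(b^-1) = [[4, 3], [-11, -8]]  ->  [[413203, 348139], [-1143402, -963359]]
... * rho(a) = [[1, 2], [-3, -5]]  ->  [[-631214, -914289], [1746675, 2529991]]
... * rho(a) = [[1, 2], [-3, -5]]  ->  [[2111653, 3309017], [-5843298, -9156605]]
tr = 2111653 + -9156605 = -7044952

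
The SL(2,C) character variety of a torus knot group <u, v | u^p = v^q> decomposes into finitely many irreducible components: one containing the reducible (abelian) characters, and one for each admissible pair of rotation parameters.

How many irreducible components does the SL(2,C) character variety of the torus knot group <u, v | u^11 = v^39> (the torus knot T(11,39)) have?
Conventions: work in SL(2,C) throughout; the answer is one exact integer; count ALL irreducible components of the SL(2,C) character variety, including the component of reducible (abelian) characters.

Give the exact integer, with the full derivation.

For T(11,39): irreducibility forces the central element u^11 = v^39 to one of +I, -I.
This locks tr(u) to 2*cos(pi*alpha/11), alpha in 1..10, and tr(v) to 2*cos(pi*beta/39), beta in 1..38, on each component of irreducible characters.
u^11 = (-1)^alpha I and v^39 = (-1)^beta I must agree, so alpha and beta have equal parity.
Counting: 5 odd alphas x 19 odd betas + 5 even alphas x 19 even betas = 95 + 95 = 190.
Total: 190 irreducible-character components + 1 reducible (abelian) component = 191.

191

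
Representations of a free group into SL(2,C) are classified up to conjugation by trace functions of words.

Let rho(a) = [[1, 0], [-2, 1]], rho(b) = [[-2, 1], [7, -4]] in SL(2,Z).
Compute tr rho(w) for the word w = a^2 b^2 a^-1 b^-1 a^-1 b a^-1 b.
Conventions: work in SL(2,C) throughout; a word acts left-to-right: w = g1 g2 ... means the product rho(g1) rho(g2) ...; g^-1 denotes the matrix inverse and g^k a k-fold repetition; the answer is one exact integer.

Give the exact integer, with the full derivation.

rho(a) = [[1, 0], [-2, 1]]
... * rho(a) = [[1, 0], [-2, 1]]  ->  [[1, 0], [-4, 1]]
... * rho(b) = [[-2, 1], [7, -4]]  ->  [[-2, 1], [15, -8]]
... * rho(b) = [[-2, 1], [7, -4]]  ->  [[11, -6], [-86, 47]]
... * rho(a^-1) = [[1, 0], [2, 1]]  ->  [[-1, -6], [8, 47]]
... * rho(b^-1) = [[-4, -1], [-7, -2]]  ->  [[46, 13], [-361, -102]]
... * rho(a^-1) = [[1, 0], [2, 1]]  ->  [[72, 13], [-565, -102]]
... * rho(b) = [[-2, 1], [7, -4]]  ->  [[-53, 20], [416, -157]]
... * rho(a^-1) = [[1, 0], [2, 1]]  ->  [[-13, 20], [102, -157]]
... * rho(b) = [[-2, 1], [7, -4]]  ->  [[166, -93], [-1303, 730]]
tr = 166 + 730 = 896

896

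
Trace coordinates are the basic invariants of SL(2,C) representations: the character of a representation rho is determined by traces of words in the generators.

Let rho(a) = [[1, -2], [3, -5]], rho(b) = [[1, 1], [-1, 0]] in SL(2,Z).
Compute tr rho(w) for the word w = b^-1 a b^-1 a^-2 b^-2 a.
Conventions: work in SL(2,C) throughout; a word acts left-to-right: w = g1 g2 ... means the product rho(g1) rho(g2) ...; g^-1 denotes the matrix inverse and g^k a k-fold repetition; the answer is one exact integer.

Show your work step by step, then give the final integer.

rho(b^-1) = [[0, -1], [1, 1]]
... * rho(a) = [[1, -2], [3, -5]]  ->  [[-3, 5], [4, -7]]
... * rho(b^-1) = [[0, -1], [1, 1]]  ->  [[5, 8], [-7, -11]]
... * rho(a^-1) = [[-5, 2], [-3, 1]]  ->  [[-49, 18], [68, -25]]
... * rho(a^-1) = [[-5, 2], [-3, 1]]  ->  [[191, -80], [-265, 111]]
... * rho(b^-1) = [[0, -1], [1, 1]]  ->  [[-80, -271], [111, 376]]
... * rho(b^-1) = [[0, -1], [1, 1]]  ->  [[-271, -191], [376, 265]]
... * rho(a) = [[1, -2], [3, -5]]  ->  [[-844, 1497], [1171, -2077]]
tr = -844 + -2077 = -2921

-2921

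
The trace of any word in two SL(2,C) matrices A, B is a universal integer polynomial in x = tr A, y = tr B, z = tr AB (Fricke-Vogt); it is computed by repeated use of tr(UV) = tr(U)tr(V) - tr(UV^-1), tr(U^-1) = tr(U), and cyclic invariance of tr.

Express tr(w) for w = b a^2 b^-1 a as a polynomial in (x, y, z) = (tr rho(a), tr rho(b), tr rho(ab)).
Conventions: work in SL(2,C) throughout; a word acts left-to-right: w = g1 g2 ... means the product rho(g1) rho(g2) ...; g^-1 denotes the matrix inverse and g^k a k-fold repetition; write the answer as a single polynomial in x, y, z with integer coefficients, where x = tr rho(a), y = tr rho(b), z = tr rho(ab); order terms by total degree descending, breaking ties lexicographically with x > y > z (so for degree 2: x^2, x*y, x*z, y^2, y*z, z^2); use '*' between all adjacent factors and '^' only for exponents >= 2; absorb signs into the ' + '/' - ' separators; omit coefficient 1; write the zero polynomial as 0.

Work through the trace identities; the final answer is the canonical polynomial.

x^2*y*z - x*y^2 - x*z^2 + x

trace(a b a) = trace(a)*trace(b a) - trace(b) = x*z - y
trace(a b a^2) = trace(a)*trace(a b a) - trace(a b) = x^2*z - x*y - z
trace(b a b a) = trace(a b)*trace(a b) - trace(1) = z^2 - 2
trace(b a b) = trace(b)*trace(a b) - trace(a) = y*z - x
trace(a b a^2 b) = trace(a)*trace(b a b a) - trace(b a b) = x*z^2 - y*z - x
trace(b a^2 b^-1 a) = trace(a b a^2)*trace(b) - trace(a b a^2 b) = x^2*y*z - x*y^2 - x*z^2 + x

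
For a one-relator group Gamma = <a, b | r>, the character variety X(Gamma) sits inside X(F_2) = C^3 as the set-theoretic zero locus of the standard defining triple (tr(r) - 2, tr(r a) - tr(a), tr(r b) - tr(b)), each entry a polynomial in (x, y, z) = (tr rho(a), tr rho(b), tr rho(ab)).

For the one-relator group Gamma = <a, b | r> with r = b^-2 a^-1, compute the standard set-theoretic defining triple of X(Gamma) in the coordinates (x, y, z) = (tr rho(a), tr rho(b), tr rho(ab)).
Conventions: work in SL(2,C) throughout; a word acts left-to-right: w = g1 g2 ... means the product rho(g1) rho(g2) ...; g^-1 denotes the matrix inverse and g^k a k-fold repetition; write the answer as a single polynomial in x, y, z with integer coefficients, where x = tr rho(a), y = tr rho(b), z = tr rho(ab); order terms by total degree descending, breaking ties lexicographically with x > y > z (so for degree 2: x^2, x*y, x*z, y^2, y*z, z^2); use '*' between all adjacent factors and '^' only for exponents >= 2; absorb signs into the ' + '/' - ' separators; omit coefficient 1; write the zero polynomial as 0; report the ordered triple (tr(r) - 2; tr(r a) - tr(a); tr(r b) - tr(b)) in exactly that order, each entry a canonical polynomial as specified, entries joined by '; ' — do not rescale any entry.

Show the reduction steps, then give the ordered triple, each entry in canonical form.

trace(b^-1) = trace(b) = y
apply: trace(b^-1 a) = trace(a) * trace(b) - trace(a b)   [inverse elimination on b] = x*y - z
apply: trace(b^-1 a^-1) = trace(b^-1) * trace(a) - trace(b^-1 a)   [inverse elimination on a] = z
apply: trace(b^-2 a^-1) = trace(b^-1 a^-1) * trace(b) - trace(b^-1 a^-1 b)   [inverse elimination on b] = y*z - x
use: trace(b^-2) = trace(b^-1) * trace(b) - trace(1) = y^2 - 2
assemble the triple (trace(r) - 2; trace(r a) - x; trace(r b) - y)

y*z - x - 2; y^2 - x - 2; -y + z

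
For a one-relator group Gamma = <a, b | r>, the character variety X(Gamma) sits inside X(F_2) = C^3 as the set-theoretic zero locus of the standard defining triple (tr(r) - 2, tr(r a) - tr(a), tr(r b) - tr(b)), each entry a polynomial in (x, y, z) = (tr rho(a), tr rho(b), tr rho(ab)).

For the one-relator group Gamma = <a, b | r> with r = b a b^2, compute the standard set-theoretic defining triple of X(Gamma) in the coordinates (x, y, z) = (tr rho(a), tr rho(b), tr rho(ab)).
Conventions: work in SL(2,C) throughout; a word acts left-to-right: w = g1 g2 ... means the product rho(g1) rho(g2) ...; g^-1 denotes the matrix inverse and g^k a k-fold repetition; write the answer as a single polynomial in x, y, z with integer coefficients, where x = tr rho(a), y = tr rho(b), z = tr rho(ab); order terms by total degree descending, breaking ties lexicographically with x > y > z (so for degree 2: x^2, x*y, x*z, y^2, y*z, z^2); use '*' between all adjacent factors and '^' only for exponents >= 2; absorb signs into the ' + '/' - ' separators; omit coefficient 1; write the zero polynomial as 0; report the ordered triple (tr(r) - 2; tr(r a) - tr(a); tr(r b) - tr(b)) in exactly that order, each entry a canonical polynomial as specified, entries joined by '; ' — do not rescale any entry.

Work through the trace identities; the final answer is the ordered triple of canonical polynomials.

so tr(a b^2) = tr(b)*tr(a b) - tr(a) = y*z - x
so tr(b a b^2) = tr(b)*tr(a b^2) - tr(a b) = y^2*z - x*y - z
so tr(a b a b) = tr(a b)*tr(a b) - tr(1)  (split on a) = z^2 - 2
tr(a b a) = tr(a)*tr(b a) - tr(b)  (reduce the a square) = x*z - y
tr(b a b^2 a) = tr(b)*tr(a b a b) - tr(a b a)  (reduce the b square) = y*z^2 - x*z - y
tr(b a b^3) = tr(b)*tr(b a b^2) - tr(b a b) = y^3*z - x*y^2 - 2*y*z + x
assemble the triple (tr(r) - 2; tr(r a) - x; tr(r b) - y)

y^2*z - x*y - z - 2; y*z^2 - x*z - x - y; y^3*z - x*y^2 - 2*y*z + x - y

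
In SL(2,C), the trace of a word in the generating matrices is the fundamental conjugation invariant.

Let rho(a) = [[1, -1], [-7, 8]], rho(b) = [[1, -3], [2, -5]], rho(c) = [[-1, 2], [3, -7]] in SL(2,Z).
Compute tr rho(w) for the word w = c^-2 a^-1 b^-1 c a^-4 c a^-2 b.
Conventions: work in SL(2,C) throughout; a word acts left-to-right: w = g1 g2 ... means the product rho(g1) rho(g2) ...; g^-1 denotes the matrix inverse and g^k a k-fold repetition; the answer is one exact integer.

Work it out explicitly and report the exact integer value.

380025290

rho(c^-1) = [[-7, -2], [-3, -1]]
... * rho(c^-1) = [[-7, -2], [-3, -1]]  ->  [[55, 16], [24, 7]]
... * rho(a^-1) = [[8, 1], [7, 1]]  ->  [[552, 71], [241, 31]]
... * rho(b^-1) = [[-5, 3], [-2, 1]]  ->  [[-2902, 1727], [-1267, 754]]
... * rho(c) = [[-1, 2], [3, -7]]  ->  [[8083, -17893], [3529, -7812]]
... * rho(a^-1) = [[8, 1], [7, 1]]  ->  [[-60587, -9810], [-26452, -4283]]
... * rho(a^-1) = [[8, 1], [7, 1]]  ->  [[-553366, -70397], [-241597, -30735]]
... * rho(a^-1) = [[8, 1], [7, 1]]  ->  [[-4919707, -623763], [-2147921, -272332]]
... * rho(a^-1) = [[8, 1], [7, 1]]  ->  [[-43723997, -5543470], [-19089692, -2420253]]
... * rho(c) = [[-1, 2], [3, -7]]  ->  [[27093587, -48643704], [11828933, -21237613]]
... * rho(a^-1) = [[8, 1], [7, 1]]  ->  [[-123757232, -21550117], [-54031827, -9408680]]
... * rho(a^-1) = [[8, 1], [7, 1]]  ->  [[-1140908675, -145307349], [-498115376, -63440507]]
... * rho(b) = [[1, -3], [2, -5]]  ->  [[-1431523373, 4149262770], [-624996390, 1811548663]]
tr = -1431523373 + 1811548663 = 380025290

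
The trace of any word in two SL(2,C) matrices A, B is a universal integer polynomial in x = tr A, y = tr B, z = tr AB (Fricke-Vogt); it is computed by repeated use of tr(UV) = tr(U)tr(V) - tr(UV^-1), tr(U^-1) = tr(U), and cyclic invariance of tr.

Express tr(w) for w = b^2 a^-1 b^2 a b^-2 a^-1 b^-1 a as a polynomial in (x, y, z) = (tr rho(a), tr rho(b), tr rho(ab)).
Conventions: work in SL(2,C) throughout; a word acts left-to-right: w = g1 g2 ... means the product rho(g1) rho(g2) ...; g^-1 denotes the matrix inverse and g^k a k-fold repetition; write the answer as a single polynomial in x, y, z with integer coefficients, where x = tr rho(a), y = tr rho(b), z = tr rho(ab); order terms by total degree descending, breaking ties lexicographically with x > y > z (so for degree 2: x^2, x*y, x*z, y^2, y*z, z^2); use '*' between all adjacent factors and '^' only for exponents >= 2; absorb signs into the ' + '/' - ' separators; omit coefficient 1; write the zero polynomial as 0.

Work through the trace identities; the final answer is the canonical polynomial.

reduce: tr(a b^2) = tr(b) tr(a b) - tr(a)   [square of b] = y*z - x
so tr(b a b^2) = tr(b) tr(a b^2) - tr(a b)   [square of b] = y^2*z - x*y - z
so tr(a b a b) = tr(a b) tr(a b) - tr(1)   [split at a repeated a] = z^2 - 2
tr(a b a) = tr(a) tr(b a) - tr(b)   [square of a] = x*z - y
reduce: tr(b a b^2 a) = tr(b) tr(a b a b) - tr(a b a)   [square of b] = y*z^2 - x*z - y
reduce: tr(a b^2 a^-1 b) = tr(b a b^2) tr(a) - tr(b a b^2 a)   [inverse elimination on a] = x*y^2*z - x^2*y - y*z^2 + y
so tr(a b^4) = tr(b) tr(b^2 a b) - tr(b^2 a)   [square of b] = y^3*z - x*y^2 - 2*y*z + x
tr(b^2 a b^3) = tr(b) tr(a b^4) - tr(a b^3)   [square of b] = y^4*z - x*y^3 - 3*y^2*z + 2*x*y + z
tr(a^2) = tr(a) tr(a) - tr(1)   [square of a] = x^2 - 2
tr(a b^2 a) = tr(b) tr(a^2 b) - tr(a^2)   [square of b] = x*y*z - x^2 - y^2 + 2
tr(a b^2 a b^2) = tr(b) tr(a b^2 a b) - tr(a b^2 a)   [square of b] = y^2*z^2 - 2*x*y*z + x^2 - 2
so tr(b^2 a b^3 a) = tr(b) tr(a b^2 a b^2) - tr(a b^2 a b)   [square of b] = y^3*z^2 - 2*x*y^2*z + x^2*y - y*z^2 + x*z - y
reduce: tr(b^2 a^-1 b^2 a b) = tr(b^2 a b^3) tr(a) - tr(b^2 a b^3 a)   [inverse elimination on a] = x*y^4*z - x^2*y^3 - y^3*z^2 - x*y^2*z + x^2*y + y*z^2 + y
reduce: tr(b a b^4 a b) = tr(b) tr(b^2 a b^2 a b) - tr(b^2 a b^2 a)   [square of b] = y^4*z^2 - 2*x*y^3*z + x^2*y^2 - 2*y^2*z^2 + 3*x*y*z - x^2 - y^2 + 2
so tr(a b a b a b) = tr(b a b a) tr(b a) - tr(a b)   [split at a repeated b] = z^3 - 3*z
tr(a b a b a) = tr(a) tr(b a b a) - tr(b a b)   [square of a] = x*z^2 - y*z - x
so tr(a b a b a b^2) = tr(b) tr(a b a b a b) - tr(a b a b a)   [square of b] = y*z^3 - x*z^2 - 2*y*z + x
reduce: tr(a b a b a b^3) = tr(b) tr(a b a b a b^2) - tr(a b a b a b)   [square of b] = y^2*z^3 - x*y*z^2 - 2*y^2*z - z^3 + x*y + 3*z
so tr(b a b^4 a b a) = tr(b) tr(a b a b a b^3) - tr(a b a b a b^2)   [square of b] = y^3*z^3 - x*y^2*z^2 - 2*y^3*z - 2*y*z^3 + x*y^2 + x*z^2 + 5*y*z - x
tr(b^2 a b a^-1 b a b^2) = tr(b a b^4 a b) tr(a) - tr(b a b^4 a b a)   [inverse elimination on a] = x*y^4*z^2 - 2*x^2*y^3*z - y^3*z^3 + x^3*y^2 - x*y^2*z^2 + 3*x^2*y*z + 2*y^3*z + 2*y*z^3 - x^3 - 2*x*y^2 - x*z^2 - 5*y*z + 3*x
tr(a b a b^2 a) = tr(a) tr(b a b^2 a) - tr(b a b^2)   [square of a] = x*y*z^2 - x^2*z - y^2*z + z
reduce: tr(a b^2 a b^2 a b) = tr(b) tr(a b a b^2 a b) - tr(a b a b^2 a)   [square of b] = y^2*z^3 - 2*x*y*z^2 + x^2*z - y^2*z + x*y - z
reduce: tr(a b^2 a b^2 a) = tr(a) tr(b^2 a b^2 a) - tr(b^2 a b^2)   [square of a] = x*y^2*z^2 - 2*x^2*y*z - y^3*z + x^3 + x*y^2 + 2*y*z - 3*x
tr(b a b^2 a b^2 a b) = tr(b) tr(a b^2 a b^2 a b) - tr(a b^2 a b^2 a)   [square of b] = y^3*z^3 - 3*x*y^2*z^2 + 3*x^2*y*z - x^3 - 3*y*z + 3*x
tr(a b a b a b a b) = tr(a b a b) tr(a b a b) - tr(1)   [split at a repeated a] = z^4 - 4*z^2 + 2
so tr(a b a b a b a) = tr(a) tr(b a b a b a) - tr(b a b a b)   [square of a] = x*z^3 - y*z^2 - 2*x*z + y
reduce: tr(a b a b a b^2 a b) = tr(b) tr(a b a b a b a b) - tr(a b a b a b a)   [square of b] = y*z^4 - x*z^3 - 3*y*z^2 + 2*x*z + y
so tr(b a b a b^2) = tr(b) tr(b a b a b) - tr(b a b a)   [square of b] = y^2*z^2 - x*y*z - y^2 - z^2 + 2
tr(a b a b a b^2 a) = tr(a) tr(b a b a b^2 a) - tr(b a b a b^2)   [square of a] = x*y*z^3 - x^2*z^2 - y^2*z^2 - x*y*z + x^2 + y^2 + z^2 - 2
so tr(b a b^2 a b^2 a b a) = tr(b) tr(a b a b a b^2 a b) - tr(a b a b a b^2 a)   [square of b] = y^2*z^4 - 2*x*y*z^3 + x^2*z^2 - 2*y^2*z^2 + 3*x*y*z - x^2 - z^2 + 2
tr(b^2 a b a^-1 b a b^2 a) = tr(b a b^2 a b^2 a b) tr(a) - tr(b a b^2 a b^2 a b a)   [inverse elimination on a] = x*y^3*z^3 - 3*x^2*y^2*z^2 - y^2*z^4 + 3*x^3*y*z + 2*x*y*z^3 - x^4 - x^2*z^2 + 2*y^2*z^2 - 6*x*y*z + 4*x^2 + z^2 - 2
reduce: tr(a b^2 a^-1 b^2 a b a^-1 b) = tr(b^2 a b a^-1 b a b^2) tr(a) - tr(b^2 a b a^-1 b a b^2 a)   [inverse elimination on a] = x^2*y^4*z^2 - 2*x^3*y^3*z - 2*x*y^3*z^3 + x^4*y^2 + 2*x^2*y^2*z^2 + y^2*z^4 + 2*x*y^3*z - 2*x^2*y^2 - 2*y^2*z^2 + x*y*z - x^2 - z^2 + 2
tr(a^-1 b^-1 a b^2 a^-1 b^2 a b) = tr(a b^2 a^-1 b^2 a b a^-1) tr(b) - tr(a b^2 a^-1 b^2 a b a^-1 b)   [inverse elimination on b] = -x^2*y^4*z^2 + 2*x^3*y^3*z + x*y^5*z + 2*x*y^3*z^3 - x^4*y^2 - x^2*y^4 - 2*x^2*y^2*z^2 - y^4*z^2 - y^2*z^4 - 3*x*y^3*z + 3*x^2*y^2 + 3*y^2*z^2 - x*y*z + x^2 + y^2 + z^2 - 2
reduce: tr(b^-1 a^-1 b^-1 a b^2 a^-1 b^2 a) = tr(a^-1 b^-1 a b^2 a^-1 b^2 a) tr(b) - tr(a^-1 b^-1 a b^2 a^-1 b^2 a b)   [inverse elimination on b] = x^2*y^4*z^2 - 2*x^3*y^3*z - x*y^5*z - 2*x*y^3*z^3 + x^4*y^2 + x^2*y^4 + 2*x^2*y^2*z^2 + y^4*z^2 + y^2*z^4 + 4*x*y^3*z - 4*x^2*y^2 - 4*y^2*z^2 + x*y*z - x^2 - z^2 + 2
so tr(b^2 a^-1 b^2 a b^-2 a^-1 b^-1 a) = tr(b^-1 a^-1 b^-1 a b^2 a^-1 b^2 a) tr(b) - tr(b^-1 a^-1 b^-1 a b^2 a^-1 b^2 a b)   [inverse elimination on b] = x^2*y^5*z^2 - 2*x^3*y^4*z - x*y^6*z - 2*x*y^4*z^3 + x^4*y^3 + x^2*y^5 + 2*x^2*y^3*z^2 + y^5*z^2 + y^3*z^4 + 4*x*y^4*z - 4*x^2*y^3 - 4*y^3*z^2 + y

x^2*y^5*z^2 - 2*x^3*y^4*z - x*y^6*z - 2*x*y^4*z^3 + x^4*y^3 + x^2*y^5 + 2*x^2*y^3*z^2 + y^5*z^2 + y^3*z^4 + 4*x*y^4*z - 4*x^2*y^3 - 4*y^3*z^2 + y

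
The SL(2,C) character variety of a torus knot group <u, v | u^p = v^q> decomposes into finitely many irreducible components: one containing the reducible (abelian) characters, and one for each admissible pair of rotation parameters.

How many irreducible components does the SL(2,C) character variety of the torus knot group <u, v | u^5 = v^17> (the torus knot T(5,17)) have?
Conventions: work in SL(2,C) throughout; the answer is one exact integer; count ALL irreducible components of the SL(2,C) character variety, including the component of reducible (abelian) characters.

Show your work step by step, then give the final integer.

33

In the torus knot group T(5,17), u^5 = v^17 is central, so an irreducible representation sends it to +I or -I (Schur).
This locks tr(u) to 2*cos(pi*alpha/5), alpha in 1..4, and tr(v) to 2*cos(pi*beta/17), beta in 1..16, on each component of irreducible characters.
Consistency of u^5 = (-1)^alpha I with v^17 = (-1)^beta I forces alpha = beta (mod 2).
Enumerate parity-matched pairs: 2*8 odd-odd plus 2*8 even-even gives 32.
components with irreducible characters: 32; plus the single component of reducible (abelian) characters: total 33.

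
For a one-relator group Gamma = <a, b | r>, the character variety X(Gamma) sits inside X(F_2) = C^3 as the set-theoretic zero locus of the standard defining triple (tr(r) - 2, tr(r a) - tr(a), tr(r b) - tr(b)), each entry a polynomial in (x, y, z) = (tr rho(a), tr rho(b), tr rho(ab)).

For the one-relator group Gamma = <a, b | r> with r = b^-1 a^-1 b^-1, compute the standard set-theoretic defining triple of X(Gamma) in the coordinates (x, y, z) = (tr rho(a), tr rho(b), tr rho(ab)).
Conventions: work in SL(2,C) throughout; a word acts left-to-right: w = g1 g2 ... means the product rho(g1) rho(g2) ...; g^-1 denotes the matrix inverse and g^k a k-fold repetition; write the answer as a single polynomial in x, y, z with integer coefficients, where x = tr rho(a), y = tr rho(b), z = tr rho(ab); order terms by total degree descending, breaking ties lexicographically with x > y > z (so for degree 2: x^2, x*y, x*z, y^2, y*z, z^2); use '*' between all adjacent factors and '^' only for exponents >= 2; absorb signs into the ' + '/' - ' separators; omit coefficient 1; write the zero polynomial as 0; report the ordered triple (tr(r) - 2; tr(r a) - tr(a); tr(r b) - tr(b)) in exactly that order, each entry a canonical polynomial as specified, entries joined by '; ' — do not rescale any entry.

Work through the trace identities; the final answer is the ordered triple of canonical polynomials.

next, tr(a^-1) = tr(a) = x
and tr(a^-1 b) = tr(b)*tr(a) - tr(b a)  (eliminate a^-1) = x*y - z
tr(b^-1 a^-1) = tr(a^-1)*tr(b) - tr(a^-1 b)  (eliminate b^-1) = z
tr(b^-1 a^-1 b^-1) = tr(b^-1 a^-1)*tr(b) - tr(b^-1 a^-1 b)  (eliminate b^-1) = y*z - x
and tr(b a b a) = tr(b a)*tr(b a) - tr(1)  (split on b) = z^2 - 2
and tr(a b a^-1 b) = tr(b a b)*tr(a) - tr(b a b a)  (eliminate a^-1) = x*y*z - x^2 - z^2 + 2
tr(a^-1 b^-1 a b) = tr(a b a^-1)*tr(b) - tr(a b a^-1 b)  (eliminate b^-1) = -x*y*z + x^2 + y^2 + z^2 - 2
tr(b^-1 a^-1 b^-1 a) = tr(a^-1 b^-1 a)*tr(b) - tr(a^-1 b^-1 a b)  (eliminate b^-1) = x*y*z - x^2 - z^2 + 2
assemble the triple (tr(r) - 2; tr(r a) - x; tr(r b) - y)

y*z - x - 2; x*y*z - x^2 - z^2 - x + 2; -y + z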